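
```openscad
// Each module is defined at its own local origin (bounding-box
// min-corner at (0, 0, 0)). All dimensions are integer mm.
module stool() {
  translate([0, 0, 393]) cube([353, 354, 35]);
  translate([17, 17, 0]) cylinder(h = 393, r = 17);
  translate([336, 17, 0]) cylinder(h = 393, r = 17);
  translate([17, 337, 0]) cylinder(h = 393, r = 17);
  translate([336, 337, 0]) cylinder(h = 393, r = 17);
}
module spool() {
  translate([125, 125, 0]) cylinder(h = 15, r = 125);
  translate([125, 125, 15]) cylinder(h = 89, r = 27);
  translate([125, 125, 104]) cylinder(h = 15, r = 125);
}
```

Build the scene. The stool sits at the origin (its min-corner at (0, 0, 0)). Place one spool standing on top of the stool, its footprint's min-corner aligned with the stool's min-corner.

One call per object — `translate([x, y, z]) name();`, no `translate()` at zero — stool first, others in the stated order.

stool();
translate([0, 0, 428]) spool();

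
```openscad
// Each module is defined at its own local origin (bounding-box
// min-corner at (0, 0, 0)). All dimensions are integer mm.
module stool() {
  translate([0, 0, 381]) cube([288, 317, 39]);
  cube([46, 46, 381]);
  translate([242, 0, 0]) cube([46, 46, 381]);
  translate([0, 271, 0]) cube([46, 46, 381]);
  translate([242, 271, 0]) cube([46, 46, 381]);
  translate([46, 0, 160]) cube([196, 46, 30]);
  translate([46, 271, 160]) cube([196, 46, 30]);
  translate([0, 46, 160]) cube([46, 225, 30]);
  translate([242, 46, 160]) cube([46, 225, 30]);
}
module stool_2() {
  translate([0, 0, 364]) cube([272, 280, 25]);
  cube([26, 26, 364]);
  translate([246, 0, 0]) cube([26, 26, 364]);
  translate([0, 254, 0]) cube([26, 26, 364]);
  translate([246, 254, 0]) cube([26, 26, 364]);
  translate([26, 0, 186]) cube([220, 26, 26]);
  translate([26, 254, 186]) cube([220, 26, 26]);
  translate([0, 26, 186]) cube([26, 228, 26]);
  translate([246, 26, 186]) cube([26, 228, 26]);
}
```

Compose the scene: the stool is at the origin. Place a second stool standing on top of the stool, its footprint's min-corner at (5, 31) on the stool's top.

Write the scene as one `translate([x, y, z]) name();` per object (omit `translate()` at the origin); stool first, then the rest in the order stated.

stool();
translate([5, 31, 420]) stool_2();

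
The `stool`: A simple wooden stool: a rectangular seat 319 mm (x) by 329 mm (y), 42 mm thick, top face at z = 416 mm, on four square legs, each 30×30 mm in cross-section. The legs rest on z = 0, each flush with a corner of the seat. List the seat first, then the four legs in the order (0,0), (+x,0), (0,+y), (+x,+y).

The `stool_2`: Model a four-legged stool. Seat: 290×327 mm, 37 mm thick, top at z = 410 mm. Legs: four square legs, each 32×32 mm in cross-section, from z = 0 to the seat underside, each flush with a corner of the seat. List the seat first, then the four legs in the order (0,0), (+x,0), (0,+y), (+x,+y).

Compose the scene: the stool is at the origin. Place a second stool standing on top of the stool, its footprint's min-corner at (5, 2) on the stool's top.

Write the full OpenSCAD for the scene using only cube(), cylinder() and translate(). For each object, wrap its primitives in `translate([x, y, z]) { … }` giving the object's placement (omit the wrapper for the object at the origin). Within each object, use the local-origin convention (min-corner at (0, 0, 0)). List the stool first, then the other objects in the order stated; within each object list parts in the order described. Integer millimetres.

translate([0, 0, 374]) cube([319, 329, 42]);
cube([30, 30, 374]);
translate([289, 0, 0]) cube([30, 30, 374]);
translate([0, 299, 0]) cube([30, 30, 374]);
translate([289, 299, 0]) cube([30, 30, 374]);
translate([5, 2, 416]) {
  translate([0, 0, 373]) cube([290, 327, 37]);
  cube([32, 32, 373]);
  translate([258, 0, 0]) cube([32, 32, 373]);
  translate([0, 295, 0]) cube([32, 32, 373]);
  translate([258, 295, 0]) cube([32, 32, 373]);
}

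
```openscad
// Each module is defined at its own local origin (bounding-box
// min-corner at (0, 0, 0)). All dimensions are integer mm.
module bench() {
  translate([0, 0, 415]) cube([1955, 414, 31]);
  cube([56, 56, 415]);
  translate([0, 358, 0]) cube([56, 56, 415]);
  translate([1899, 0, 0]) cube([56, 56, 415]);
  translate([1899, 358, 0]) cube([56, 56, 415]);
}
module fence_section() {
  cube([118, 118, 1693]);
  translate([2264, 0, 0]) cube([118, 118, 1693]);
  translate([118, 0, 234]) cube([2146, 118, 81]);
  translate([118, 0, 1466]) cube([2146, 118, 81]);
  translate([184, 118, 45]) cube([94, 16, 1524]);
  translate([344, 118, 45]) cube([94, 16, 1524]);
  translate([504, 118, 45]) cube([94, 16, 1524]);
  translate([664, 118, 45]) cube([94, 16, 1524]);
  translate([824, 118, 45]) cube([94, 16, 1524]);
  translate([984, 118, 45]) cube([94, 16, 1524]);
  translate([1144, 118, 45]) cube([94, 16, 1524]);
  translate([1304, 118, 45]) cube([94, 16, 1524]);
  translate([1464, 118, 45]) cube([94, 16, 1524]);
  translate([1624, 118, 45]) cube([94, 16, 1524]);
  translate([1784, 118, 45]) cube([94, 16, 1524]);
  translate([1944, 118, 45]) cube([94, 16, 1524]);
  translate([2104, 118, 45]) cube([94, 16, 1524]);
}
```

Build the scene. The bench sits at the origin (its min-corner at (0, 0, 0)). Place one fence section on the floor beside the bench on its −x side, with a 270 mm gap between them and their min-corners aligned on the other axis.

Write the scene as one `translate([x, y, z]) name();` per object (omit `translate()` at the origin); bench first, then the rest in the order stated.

bench();
translate([-2652, 0, 0]) fence_section();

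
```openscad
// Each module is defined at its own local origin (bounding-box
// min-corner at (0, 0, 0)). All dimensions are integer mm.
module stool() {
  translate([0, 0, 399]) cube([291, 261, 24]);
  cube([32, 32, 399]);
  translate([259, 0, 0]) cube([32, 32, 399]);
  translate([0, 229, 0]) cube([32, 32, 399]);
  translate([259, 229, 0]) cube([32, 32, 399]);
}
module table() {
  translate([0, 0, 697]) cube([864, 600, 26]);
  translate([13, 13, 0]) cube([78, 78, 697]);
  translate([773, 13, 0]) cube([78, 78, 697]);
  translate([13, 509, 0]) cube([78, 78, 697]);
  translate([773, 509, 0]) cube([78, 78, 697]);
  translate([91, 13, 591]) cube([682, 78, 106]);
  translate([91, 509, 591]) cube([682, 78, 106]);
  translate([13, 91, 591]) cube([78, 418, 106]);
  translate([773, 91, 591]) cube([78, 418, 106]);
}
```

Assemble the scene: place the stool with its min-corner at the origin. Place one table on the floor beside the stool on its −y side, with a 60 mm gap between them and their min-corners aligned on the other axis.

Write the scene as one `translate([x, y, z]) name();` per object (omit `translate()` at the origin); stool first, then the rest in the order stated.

stool();
translate([0, -660, 0]) table();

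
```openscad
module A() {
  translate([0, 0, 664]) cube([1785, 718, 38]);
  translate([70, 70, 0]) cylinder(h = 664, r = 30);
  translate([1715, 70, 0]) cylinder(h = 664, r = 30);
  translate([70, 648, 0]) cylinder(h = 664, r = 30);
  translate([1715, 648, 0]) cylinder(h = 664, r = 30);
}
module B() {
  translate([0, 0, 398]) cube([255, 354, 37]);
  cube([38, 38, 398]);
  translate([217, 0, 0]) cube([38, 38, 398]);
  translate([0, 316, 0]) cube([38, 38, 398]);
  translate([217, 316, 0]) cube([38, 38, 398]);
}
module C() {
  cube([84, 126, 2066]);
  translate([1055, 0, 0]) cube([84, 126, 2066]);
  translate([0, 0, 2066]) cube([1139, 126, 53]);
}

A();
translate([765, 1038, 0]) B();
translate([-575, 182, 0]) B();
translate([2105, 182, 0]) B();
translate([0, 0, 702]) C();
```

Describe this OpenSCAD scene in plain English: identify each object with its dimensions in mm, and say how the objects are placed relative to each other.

A is a rectangular dining table. The top is 1785×718×38 mm with its upper surface at z = 702 mm. It stands on four round legs of 60 mm diameter, each leg's bounding box inset 40 mm from the nearest pair of top edges, running from the floor to the underside of the top.

B is a four-legged stool. The seat is a 255×354×37 mm slab whose top surface is at z = 435 mm; four square legs, each 38×38 mm in cross-section, run from the floor (z = 0) to the underside of the seat, each flush with a corner of the seat.

C is a rectangular door frame: two vertical jambs of 84×126 mm section, 2066 mm tall, with a clear opening 971 mm wide between their inner faces. A header 53 mm tall and 126 mm deep lies on top of the jambs and spans the full outside width.

Three stools sit around the table at the +y, −x, +x sides. The door frame is on top of the table.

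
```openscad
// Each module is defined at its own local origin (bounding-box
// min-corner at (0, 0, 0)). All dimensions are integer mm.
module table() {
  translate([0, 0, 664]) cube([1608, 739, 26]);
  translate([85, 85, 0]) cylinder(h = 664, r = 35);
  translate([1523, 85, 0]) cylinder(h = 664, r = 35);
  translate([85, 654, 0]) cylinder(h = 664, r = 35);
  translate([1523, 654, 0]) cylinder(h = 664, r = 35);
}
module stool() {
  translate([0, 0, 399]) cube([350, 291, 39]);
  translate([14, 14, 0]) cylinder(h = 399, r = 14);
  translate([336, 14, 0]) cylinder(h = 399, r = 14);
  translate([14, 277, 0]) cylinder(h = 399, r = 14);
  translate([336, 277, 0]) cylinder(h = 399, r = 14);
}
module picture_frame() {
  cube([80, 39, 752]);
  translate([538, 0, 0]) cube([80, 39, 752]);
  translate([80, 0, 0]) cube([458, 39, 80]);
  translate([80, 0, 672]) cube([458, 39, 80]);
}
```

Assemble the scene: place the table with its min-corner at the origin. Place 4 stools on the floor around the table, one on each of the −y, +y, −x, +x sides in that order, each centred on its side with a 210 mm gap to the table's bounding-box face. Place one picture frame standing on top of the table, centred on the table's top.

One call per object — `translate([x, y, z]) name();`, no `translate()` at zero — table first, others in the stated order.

table();
translate([629, -501, 0]) stool();
translate([629, 949, 0]) stool();
translate([-560, 224, 0]) stool();
translate([1818, 224, 0]) stool();
translate([495, 350, 690]) picture_frame();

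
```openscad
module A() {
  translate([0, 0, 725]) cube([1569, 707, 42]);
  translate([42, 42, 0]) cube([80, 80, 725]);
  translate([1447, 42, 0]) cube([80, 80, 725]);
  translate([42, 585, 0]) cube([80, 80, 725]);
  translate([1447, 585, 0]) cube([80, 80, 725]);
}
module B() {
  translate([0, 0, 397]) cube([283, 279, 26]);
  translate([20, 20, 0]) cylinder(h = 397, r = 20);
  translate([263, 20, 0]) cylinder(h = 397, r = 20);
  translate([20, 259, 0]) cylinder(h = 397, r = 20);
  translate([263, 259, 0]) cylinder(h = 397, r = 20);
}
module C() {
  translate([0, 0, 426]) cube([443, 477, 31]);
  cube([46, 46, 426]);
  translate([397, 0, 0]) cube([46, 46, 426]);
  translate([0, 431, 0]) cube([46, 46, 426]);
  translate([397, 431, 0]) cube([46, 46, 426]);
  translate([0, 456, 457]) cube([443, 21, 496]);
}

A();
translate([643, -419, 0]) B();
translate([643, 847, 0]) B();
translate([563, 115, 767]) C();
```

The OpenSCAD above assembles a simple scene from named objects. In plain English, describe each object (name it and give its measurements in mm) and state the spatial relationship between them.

A is a table: top 1569 mm (x) × 707 mm (y), 42 mm thick, upper face at z = 767 mm, on four 80×80 mm square legs, each inset 42 mm from the nearest pair of top edges, running from z = 0 to the bottom of the top.

B is a four-legged stool. The seat is a 283×279×26 mm slab whose top surface is at z = 423 mm; four round legs, each 40 mm in diameter, run from the floor (z = 0) to the underside of the seat, each leg's axis is inset half a diameter from the nearest pair of seat edges (so the leg's bounding box is flush with the corner).

C is a chair: 443×477 mm seat, 31 mm thick, top at z = 457 mm, on four 46 mm square corner legs flush with the seat edges. A 21 mm thick backrest slab spans the full seat width, extending 496 mm above the seat top, its back face flush with the seat's +y edge.

Two stools sit around the table at the −y, +y sides. The chair is on top of the table, centred.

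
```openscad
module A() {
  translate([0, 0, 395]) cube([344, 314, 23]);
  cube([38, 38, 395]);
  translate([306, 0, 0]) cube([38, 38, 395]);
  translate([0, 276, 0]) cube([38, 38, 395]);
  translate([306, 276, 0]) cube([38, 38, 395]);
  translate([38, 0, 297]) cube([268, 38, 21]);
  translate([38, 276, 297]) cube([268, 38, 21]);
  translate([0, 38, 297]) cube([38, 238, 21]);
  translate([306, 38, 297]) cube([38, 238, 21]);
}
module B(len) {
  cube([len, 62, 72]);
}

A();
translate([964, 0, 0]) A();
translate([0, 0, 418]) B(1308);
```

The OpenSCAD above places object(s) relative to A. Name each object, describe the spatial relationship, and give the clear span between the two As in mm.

Second stool starts at x = 964; first ends at x = 344; clear span = 964 − 344 = 620 mm.

A is a stool. B is a beam. A beam spans the tops of two stools. The clear span between the two stools is 620 mm.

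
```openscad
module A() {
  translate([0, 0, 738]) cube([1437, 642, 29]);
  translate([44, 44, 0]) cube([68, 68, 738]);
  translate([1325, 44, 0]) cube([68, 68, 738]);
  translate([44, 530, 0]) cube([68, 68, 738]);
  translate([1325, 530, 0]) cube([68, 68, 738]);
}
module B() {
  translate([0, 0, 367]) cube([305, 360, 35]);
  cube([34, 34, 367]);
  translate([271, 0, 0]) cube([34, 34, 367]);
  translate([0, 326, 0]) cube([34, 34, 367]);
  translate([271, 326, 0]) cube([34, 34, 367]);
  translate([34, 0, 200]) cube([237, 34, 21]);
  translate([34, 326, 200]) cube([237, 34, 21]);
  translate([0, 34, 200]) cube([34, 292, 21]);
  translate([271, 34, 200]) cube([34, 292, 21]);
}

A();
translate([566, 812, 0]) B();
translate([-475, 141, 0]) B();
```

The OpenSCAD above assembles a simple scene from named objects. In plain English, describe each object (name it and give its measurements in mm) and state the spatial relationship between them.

A is a table: top 1437 mm (x) × 642 mm (y), 29 mm thick, upper face at z = 767 mm, on four 68×68 mm square legs, each inset 44 mm from the nearest pair of top edges, running from z = 0 to the bottom of the top.

B is a simple wooden stool: a rectangular seat 305 mm (x) by 360 mm (y), 35 mm thick, top face at z = 402 mm, on four square legs, each 34×34 mm in cross-section. The legs rest on z = 0, each flush with a corner of the seat. Four stretchers, 34 mm wide and 21 mm tall, connect adjacent legs with their undersides at z = 200 mm, each running between the inner faces of the legs it joins and aligned with the legs' outer faces on the other axis.

Two stools sit around the table at the +y, −x sides.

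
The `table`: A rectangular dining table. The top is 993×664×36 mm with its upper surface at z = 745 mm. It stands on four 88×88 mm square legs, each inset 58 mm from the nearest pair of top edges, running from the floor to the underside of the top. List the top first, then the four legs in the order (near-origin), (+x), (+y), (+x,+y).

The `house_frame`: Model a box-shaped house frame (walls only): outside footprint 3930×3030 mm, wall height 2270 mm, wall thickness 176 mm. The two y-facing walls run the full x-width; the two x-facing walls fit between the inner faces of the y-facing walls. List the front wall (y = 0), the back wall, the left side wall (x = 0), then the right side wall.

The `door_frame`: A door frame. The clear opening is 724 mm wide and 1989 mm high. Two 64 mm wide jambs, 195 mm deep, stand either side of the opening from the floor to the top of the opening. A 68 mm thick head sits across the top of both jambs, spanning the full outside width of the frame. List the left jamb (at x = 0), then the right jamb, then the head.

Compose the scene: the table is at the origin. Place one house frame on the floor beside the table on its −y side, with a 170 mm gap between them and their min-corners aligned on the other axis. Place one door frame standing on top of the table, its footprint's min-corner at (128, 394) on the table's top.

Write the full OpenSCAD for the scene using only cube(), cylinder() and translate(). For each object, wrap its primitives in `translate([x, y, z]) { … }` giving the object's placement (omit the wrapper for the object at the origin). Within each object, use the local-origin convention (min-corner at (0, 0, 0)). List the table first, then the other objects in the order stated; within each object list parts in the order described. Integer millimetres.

translate([0, 0, 709]) cube([993, 664, 36]);
translate([58, 58, 0]) cube([88, 88, 709]);
translate([847, 58, 0]) cube([88, 88, 709]);
translate([58, 518, 0]) cube([88, 88, 709]);
translate([847, 518, 0]) cube([88, 88, 709]);
translate([0, -3200, 0]) {
  cube([3930, 176, 2270]);
  translate([0, 2854, 0]) cube([3930, 176, 2270]);
  translate([0, 176, 0]) cube([176, 2678, 2270]);
  translate([3754, 176, 0]) cube([176, 2678, 2270]);
}
translate([128, 394, 745]) {
  cube([64, 195, 1989]);
  translate([788, 0, 0]) cube([64, 195, 1989]);
  translate([0, 0, 1989]) cube([852, 195, 68]);
}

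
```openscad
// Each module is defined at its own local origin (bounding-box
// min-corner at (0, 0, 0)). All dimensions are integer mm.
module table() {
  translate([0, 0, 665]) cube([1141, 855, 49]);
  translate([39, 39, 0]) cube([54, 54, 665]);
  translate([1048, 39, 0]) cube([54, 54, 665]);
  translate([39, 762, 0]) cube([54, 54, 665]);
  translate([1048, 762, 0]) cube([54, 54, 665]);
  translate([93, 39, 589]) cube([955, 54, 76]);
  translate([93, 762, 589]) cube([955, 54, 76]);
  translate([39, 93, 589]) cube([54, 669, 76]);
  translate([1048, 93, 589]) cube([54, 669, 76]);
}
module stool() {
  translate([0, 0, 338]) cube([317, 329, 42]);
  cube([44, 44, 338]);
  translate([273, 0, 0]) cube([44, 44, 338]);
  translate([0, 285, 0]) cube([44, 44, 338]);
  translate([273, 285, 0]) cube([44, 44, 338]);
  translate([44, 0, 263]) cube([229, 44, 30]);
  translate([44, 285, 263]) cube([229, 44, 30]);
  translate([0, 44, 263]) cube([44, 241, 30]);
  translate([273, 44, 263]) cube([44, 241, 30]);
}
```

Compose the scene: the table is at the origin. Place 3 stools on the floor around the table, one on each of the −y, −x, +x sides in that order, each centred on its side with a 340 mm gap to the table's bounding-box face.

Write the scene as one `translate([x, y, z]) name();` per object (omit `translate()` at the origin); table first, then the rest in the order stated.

table();
translate([412, -669, 0]) stool();
translate([-657, 263, 0]) stool();
translate([1481, 263, 0]) stool();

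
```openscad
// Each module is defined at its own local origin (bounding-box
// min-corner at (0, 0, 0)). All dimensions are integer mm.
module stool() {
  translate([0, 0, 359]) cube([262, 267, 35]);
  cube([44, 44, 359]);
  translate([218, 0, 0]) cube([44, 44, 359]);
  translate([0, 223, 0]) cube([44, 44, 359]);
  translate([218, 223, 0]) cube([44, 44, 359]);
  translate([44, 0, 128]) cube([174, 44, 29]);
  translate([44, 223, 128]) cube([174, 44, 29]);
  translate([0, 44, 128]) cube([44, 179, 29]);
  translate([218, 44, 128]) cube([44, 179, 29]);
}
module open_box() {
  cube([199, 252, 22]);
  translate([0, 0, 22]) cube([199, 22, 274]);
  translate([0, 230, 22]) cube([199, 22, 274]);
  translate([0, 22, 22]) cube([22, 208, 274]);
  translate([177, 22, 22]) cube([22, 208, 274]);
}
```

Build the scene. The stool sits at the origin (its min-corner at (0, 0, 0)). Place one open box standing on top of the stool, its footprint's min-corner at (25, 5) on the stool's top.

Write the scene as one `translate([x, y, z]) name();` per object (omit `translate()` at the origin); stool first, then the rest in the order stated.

stool();
translate([25, 5, 394]) open_box();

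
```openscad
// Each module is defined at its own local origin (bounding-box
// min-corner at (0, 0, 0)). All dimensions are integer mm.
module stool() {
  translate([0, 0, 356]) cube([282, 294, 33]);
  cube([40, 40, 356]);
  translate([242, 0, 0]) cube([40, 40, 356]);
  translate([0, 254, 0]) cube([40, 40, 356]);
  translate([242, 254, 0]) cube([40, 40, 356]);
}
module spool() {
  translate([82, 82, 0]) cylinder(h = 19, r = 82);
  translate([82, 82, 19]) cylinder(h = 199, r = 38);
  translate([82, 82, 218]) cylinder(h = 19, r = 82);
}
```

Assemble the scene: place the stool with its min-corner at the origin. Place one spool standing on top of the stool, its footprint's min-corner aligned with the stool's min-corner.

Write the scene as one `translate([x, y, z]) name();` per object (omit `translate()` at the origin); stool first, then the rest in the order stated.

stool();
translate([0, 0, 389]) spool();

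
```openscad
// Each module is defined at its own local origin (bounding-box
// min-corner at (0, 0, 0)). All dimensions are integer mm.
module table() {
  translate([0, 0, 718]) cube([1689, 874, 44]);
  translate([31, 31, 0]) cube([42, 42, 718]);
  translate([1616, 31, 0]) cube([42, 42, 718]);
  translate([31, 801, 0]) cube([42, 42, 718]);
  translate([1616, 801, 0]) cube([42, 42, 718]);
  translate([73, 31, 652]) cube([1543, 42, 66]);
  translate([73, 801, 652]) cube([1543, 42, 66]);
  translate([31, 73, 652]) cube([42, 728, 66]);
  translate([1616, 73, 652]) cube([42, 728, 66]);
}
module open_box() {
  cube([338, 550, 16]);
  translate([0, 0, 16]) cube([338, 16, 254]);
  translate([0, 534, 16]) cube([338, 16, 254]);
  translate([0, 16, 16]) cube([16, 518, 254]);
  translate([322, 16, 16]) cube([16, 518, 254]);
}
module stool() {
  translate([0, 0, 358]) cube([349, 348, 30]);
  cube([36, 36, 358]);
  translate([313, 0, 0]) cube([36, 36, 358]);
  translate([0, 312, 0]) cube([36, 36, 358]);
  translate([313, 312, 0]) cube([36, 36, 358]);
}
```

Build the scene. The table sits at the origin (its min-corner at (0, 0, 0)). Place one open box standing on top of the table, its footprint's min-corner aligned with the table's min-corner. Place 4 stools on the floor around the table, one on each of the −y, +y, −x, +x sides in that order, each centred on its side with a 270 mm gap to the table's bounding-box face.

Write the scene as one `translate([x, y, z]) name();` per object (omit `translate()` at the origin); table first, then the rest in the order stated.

table();
translate([0, 0, 762]) open_box();
translate([670, -618, 0]) stool();
translate([670, 1144, 0]) stool();
translate([-619, 263, 0]) stool();
translate([1959, 263, 0]) stool();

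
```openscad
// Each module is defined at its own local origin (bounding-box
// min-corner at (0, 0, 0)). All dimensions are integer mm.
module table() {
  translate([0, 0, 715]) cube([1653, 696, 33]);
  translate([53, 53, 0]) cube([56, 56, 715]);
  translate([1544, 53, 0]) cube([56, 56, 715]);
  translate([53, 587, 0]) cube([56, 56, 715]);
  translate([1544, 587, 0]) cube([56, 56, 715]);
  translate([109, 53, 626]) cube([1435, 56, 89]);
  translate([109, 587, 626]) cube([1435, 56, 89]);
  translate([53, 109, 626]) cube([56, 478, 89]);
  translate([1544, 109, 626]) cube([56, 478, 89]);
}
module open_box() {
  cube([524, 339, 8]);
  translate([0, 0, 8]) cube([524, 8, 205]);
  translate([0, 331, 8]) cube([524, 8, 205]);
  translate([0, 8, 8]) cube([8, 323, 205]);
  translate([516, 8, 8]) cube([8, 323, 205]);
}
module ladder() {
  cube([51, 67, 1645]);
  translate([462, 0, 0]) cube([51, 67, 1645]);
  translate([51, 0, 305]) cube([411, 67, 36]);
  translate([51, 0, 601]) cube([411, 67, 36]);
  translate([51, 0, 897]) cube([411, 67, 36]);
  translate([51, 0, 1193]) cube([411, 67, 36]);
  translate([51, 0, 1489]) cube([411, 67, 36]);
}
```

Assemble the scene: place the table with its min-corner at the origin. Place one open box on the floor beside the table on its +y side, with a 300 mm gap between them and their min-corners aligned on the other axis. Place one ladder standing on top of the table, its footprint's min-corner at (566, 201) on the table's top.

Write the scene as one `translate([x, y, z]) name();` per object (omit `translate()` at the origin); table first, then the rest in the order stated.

table();
translate([0, 996, 0]) open_box();
translate([566, 201, 748]) ladder();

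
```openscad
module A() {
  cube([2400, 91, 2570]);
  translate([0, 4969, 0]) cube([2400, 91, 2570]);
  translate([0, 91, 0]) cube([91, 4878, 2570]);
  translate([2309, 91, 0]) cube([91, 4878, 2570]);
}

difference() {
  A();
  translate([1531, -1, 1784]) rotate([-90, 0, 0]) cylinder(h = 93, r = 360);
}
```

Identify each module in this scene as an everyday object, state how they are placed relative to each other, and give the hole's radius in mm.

The subtracted cylinder has r = 360 mm.

A is a house frame. The house frame has a circular hole through its front wall. The hole's radius is 360 mm.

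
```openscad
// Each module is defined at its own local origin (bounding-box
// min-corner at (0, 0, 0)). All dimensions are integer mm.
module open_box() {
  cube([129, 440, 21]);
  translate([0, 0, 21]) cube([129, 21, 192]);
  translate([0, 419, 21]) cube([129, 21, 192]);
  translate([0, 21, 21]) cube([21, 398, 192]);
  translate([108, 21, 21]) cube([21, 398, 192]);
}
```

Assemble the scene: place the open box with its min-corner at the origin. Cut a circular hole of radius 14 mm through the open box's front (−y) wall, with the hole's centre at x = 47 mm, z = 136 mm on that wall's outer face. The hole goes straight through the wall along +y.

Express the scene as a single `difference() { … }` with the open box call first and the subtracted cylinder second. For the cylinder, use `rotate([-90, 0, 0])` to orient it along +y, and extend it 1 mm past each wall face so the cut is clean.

difference() {
  open_box();
  translate([47, -1, 136]) rotate([-90, 0, 0]) cylinder(h = 23, r = 14);
}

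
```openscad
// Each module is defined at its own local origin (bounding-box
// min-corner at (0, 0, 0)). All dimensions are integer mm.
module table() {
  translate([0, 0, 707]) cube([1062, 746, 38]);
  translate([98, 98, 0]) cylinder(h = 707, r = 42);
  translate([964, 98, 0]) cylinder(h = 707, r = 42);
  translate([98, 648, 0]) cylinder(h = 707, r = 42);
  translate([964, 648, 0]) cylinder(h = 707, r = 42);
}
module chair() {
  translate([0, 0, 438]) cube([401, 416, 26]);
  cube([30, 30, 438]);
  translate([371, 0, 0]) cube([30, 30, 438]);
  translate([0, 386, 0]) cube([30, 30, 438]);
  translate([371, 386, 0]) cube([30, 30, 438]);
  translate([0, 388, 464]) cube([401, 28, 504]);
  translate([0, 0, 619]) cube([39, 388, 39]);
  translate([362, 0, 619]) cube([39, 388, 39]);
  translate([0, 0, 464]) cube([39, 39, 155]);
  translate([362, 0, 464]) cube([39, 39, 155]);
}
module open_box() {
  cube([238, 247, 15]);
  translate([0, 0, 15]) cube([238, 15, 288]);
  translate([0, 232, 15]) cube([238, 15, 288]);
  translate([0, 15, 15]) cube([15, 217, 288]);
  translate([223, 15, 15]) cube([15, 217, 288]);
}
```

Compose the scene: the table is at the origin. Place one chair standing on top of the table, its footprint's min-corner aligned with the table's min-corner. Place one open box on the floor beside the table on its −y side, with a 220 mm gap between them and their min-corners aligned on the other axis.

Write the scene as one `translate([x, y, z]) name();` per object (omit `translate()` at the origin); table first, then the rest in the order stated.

table();
translate([0, 0, 745]) chair();
translate([0, -467, 0]) open_box();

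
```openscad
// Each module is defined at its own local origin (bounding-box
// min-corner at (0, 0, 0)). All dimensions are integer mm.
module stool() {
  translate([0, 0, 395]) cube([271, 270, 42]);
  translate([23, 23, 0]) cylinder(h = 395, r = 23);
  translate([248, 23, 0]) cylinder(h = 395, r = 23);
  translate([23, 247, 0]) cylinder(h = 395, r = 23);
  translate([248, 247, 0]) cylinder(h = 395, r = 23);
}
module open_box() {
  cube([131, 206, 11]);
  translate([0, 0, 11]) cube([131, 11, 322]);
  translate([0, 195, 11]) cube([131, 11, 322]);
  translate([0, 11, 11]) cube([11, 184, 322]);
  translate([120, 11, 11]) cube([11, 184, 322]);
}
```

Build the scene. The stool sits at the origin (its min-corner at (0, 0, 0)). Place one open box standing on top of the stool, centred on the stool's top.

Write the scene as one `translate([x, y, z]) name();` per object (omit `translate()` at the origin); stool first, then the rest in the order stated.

stool();
translate([70, 32, 437]) open_box();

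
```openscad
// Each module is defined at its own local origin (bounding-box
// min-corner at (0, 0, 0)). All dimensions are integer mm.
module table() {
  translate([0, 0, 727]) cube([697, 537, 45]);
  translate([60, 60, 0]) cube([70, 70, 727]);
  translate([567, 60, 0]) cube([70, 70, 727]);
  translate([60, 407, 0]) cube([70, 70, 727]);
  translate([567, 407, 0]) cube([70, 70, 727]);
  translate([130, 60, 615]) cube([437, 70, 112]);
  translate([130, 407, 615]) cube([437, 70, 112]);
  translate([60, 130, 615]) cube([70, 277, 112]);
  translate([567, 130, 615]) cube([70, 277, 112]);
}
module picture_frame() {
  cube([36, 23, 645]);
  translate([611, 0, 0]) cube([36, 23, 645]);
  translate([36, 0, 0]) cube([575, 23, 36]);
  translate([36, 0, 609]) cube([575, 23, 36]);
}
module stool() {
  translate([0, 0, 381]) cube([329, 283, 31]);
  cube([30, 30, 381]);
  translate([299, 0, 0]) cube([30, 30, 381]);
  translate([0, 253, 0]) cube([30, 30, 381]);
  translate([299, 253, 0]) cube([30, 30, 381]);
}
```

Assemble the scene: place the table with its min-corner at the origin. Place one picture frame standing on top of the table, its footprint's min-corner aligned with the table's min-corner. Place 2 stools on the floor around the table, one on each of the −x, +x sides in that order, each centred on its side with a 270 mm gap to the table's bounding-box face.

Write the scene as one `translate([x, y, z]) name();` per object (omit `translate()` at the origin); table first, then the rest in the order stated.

table();
translate([0, 0, 772]) picture_frame();
translate([-599, 127, 0]) stool();
translate([967, 127, 0]) stool();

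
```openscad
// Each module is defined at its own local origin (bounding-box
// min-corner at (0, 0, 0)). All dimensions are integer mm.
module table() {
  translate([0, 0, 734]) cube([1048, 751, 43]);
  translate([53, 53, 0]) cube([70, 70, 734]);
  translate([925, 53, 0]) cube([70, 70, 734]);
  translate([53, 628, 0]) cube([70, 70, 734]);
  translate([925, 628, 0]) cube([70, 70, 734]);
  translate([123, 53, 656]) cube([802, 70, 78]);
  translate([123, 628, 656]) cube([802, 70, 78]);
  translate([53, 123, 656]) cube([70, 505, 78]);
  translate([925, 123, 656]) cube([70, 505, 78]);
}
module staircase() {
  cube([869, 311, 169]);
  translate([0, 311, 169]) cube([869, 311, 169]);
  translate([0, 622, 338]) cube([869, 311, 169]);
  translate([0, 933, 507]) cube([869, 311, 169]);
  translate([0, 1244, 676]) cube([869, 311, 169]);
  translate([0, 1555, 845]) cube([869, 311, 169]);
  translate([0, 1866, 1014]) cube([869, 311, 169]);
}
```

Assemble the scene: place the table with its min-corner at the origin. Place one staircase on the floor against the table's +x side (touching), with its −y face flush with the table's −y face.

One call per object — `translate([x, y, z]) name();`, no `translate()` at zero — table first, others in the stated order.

table();
translate([1048, 0, 0]) staircase();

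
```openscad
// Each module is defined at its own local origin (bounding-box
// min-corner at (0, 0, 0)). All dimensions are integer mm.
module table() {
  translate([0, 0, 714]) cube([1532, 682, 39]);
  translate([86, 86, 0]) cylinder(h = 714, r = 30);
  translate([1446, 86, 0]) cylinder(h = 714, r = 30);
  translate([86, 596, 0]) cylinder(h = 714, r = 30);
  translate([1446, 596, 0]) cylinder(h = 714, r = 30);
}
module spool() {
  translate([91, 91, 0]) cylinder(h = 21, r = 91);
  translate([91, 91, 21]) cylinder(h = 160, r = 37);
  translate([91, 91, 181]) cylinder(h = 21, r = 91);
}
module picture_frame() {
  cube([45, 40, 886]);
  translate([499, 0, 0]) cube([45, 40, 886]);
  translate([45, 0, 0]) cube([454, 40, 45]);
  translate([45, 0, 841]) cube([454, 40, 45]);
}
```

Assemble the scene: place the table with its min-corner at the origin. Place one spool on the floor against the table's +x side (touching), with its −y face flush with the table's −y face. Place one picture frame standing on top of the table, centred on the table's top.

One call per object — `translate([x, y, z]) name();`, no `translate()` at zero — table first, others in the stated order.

table();
translate([1532, 0, 0]) spool();
translate([494, 321, 753]) picture_frame();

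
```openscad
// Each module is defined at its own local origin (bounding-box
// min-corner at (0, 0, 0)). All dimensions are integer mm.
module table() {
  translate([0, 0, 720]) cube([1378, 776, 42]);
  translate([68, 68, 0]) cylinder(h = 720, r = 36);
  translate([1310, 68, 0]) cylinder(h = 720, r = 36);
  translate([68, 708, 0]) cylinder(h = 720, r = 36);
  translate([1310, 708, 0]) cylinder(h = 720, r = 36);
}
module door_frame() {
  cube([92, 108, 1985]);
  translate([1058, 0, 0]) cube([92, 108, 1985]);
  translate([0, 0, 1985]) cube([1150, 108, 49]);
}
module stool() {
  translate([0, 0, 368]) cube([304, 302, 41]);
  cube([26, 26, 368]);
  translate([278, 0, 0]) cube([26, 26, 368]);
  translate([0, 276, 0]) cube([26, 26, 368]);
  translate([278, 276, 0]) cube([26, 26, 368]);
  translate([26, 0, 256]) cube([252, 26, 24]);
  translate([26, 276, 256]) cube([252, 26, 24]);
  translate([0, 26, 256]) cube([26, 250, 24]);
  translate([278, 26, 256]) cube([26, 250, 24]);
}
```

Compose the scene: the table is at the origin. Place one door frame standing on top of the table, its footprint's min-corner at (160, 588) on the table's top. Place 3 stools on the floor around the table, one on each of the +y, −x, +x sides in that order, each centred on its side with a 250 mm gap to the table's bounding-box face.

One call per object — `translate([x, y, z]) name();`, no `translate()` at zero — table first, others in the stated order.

table();
translate([160, 588, 762]) door_frame();
translate([537, 1026, 0]) stool();
translate([-554, 237, 0]) stool();
translate([1628, 237, 0]) stool();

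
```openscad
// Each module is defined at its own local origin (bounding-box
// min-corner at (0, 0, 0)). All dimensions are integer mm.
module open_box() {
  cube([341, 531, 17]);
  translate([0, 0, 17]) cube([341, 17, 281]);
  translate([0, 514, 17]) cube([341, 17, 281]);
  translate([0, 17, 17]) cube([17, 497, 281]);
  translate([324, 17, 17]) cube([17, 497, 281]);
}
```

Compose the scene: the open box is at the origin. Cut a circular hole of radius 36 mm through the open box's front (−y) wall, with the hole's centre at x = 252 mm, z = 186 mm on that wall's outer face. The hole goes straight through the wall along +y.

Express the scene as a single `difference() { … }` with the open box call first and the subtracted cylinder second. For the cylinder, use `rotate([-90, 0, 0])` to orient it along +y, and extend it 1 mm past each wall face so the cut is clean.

difference() {
  open_box();
  translate([252, -1, 186]) rotate([-90, 0, 0]) cylinder(h = 19, r = 36);
}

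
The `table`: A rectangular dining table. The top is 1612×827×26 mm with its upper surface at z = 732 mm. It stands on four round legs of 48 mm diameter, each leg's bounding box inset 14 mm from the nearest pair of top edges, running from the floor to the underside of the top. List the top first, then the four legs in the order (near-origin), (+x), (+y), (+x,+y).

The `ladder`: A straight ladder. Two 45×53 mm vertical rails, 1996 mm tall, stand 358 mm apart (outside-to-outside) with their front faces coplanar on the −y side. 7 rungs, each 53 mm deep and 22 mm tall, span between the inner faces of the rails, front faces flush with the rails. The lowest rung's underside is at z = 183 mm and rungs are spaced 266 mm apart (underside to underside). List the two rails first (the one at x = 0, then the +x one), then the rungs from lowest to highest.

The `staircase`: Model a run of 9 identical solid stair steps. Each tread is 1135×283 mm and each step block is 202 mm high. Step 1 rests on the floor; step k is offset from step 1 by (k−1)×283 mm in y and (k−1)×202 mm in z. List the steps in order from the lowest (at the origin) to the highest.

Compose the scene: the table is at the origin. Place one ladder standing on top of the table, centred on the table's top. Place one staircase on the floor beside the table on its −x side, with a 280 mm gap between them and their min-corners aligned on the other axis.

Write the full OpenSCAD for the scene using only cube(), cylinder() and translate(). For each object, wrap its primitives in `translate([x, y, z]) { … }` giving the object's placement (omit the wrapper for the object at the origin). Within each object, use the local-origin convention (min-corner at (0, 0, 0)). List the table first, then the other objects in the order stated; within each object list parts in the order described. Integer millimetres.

translate([0, 0, 706]) cube([1612, 827, 26]);
translate([38, 38, 0]) cylinder(h = 706, r = 24);
translate([1574, 38, 0]) cylinder(h = 706, r = 24);
translate([38, 789, 0]) cylinder(h = 706, r = 24);
translate([1574, 789, 0]) cylinder(h = 706, r = 24);
translate([627, 387, 732]) {
  cube([45, 53, 1996]);
  translate([313, 0, 0]) cube([45, 53, 1996]);
  translate([45, 0, 183]) cube([268, 53, 22]);
  translate([45, 0, 449]) cube([268, 53, 22]);
  translate([45, 0, 715]) cube([268, 53, 22]);
  translate([45, 0, 981]) cube([268, 53, 22]);
  translate([45, 0, 1247]) cube([268, 53, 22]);
  translate([45, 0, 1513]) cube([268, 53, 22]);
  translate([45, 0, 1779]) cube([268, 53, 22]);
}
translate([-1415, 0, 0]) {
  cube([1135, 283, 202]);
  translate([0, 283, 202]) cube([1135, 283, 202]);
  translate([0, 566, 404]) cube([1135, 283, 202]);
  translate([0, 849, 606]) cube([1135, 283, 202]);
  translate([0, 1132, 808]) cube([1135, 283, 202]);
  translate([0, 1415, 1010]) cube([1135, 283, 202]);
  translate([0, 1698, 1212]) cube([1135, 283, 202]);
  translate([0, 1981, 1414]) cube([1135, 283, 202]);
  translate([0, 2264, 1616]) cube([1135, 283, 202]);
}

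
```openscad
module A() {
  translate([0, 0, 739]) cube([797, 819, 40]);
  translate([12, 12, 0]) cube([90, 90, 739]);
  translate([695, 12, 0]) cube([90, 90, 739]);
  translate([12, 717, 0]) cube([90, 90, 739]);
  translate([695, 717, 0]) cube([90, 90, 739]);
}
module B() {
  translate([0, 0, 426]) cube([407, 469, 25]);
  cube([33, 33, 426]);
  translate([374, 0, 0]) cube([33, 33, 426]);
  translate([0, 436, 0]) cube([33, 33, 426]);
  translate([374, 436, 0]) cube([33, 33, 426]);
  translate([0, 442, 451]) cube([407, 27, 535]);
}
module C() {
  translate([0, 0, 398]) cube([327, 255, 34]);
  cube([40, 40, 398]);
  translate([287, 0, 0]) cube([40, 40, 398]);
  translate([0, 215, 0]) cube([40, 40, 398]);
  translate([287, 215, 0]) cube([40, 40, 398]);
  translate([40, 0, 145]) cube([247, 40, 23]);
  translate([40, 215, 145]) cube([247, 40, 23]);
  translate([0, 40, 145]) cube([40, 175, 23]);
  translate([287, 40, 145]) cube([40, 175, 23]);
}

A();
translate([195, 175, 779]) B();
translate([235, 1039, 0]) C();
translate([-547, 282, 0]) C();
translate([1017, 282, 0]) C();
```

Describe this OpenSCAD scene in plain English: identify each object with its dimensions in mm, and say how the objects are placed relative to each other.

A is a rectangular dining table. The top is 797×819×40 mm with its upper surface at z = 779 mm. It stands on four 90×90 mm square legs, each inset 12 mm from the nearest pair of top edges, running from the floor to the underside of the top.

B is a chair: 407×469 mm seat, 25 mm thick, top at z = 451 mm, on four 33 mm square corner legs flush with the seat edges. A 27 mm thick backrest slab spans the full seat width, extending 535 mm above the seat top, its back face flush with the seat's +y edge.

C is a four-legged stool. The seat is 327×255 mm, 34 mm thick, top at z = 432 mm. It stands on four square legs, each 40×40 mm in cross-section, from z = 0 to the seat underside, each flush with a corner of the seat. Four stretchers, 40 mm wide and 23 mm tall, connect adjacent legs with their undersides at z = 145 mm, each running between the inner faces of the legs it joins and aligned with the legs' outer faces on the other axis.

The chair is on top of the table, centred. Three stools sit around the table at the +y, −x, +x sides.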